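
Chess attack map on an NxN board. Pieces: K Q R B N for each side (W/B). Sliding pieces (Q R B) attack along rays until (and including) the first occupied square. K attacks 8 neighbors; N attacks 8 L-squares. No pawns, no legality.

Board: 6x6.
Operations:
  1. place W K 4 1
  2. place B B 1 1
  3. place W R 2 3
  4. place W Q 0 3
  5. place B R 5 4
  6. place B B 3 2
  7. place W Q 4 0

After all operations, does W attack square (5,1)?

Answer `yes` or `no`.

Op 1: place WK@(4,1)
Op 2: place BB@(1,1)
Op 3: place WR@(2,3)
Op 4: place WQ@(0,3)
Op 5: place BR@(5,4)
Op 6: place BB@(3,2)
Op 7: place WQ@(4,0)
Per-piece attacks for W:
  WQ@(0,3): attacks (0,4) (0,5) (0,2) (0,1) (0,0) (1,3) (2,3) (1,4) (2,5) (1,2) (2,1) (3,0) [ray(1,0) blocked at (2,3)]
  WR@(2,3): attacks (2,4) (2,5) (2,2) (2,1) (2,0) (3,3) (4,3) (5,3) (1,3) (0,3) [ray(-1,0) blocked at (0,3)]
  WQ@(4,0): attacks (4,1) (5,0) (3,0) (2,0) (1,0) (0,0) (5,1) (3,1) (2,2) (1,3) (0,4) [ray(0,1) blocked at (4,1)]
  WK@(4,1): attacks (4,2) (4,0) (5,1) (3,1) (5,2) (5,0) (3,2) (3,0)
W attacks (5,1): yes

Answer: yes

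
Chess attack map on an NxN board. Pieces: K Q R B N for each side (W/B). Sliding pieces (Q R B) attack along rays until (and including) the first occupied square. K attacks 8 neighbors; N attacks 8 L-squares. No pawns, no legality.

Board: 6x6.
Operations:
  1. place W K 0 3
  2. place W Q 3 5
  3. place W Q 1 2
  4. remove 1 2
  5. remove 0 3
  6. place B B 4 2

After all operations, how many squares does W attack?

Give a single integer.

Op 1: place WK@(0,3)
Op 2: place WQ@(3,5)
Op 3: place WQ@(1,2)
Op 4: remove (1,2)
Op 5: remove (0,3)
Op 6: place BB@(4,2)
Per-piece attacks for W:
  WQ@(3,5): attacks (3,4) (3,3) (3,2) (3,1) (3,0) (4,5) (5,5) (2,5) (1,5) (0,5) (4,4) (5,3) (2,4) (1,3) (0,2)
Union (15 distinct): (0,2) (0,5) (1,3) (1,5) (2,4) (2,5) (3,0) (3,1) (3,2) (3,3) (3,4) (4,4) (4,5) (5,3) (5,5)

Answer: 15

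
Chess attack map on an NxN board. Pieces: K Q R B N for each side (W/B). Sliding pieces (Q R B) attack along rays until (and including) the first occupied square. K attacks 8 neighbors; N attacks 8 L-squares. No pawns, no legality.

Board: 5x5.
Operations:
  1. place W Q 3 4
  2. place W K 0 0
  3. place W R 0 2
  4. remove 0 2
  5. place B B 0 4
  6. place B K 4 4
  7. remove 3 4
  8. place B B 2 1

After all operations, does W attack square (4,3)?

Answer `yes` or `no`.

Op 1: place WQ@(3,4)
Op 2: place WK@(0,0)
Op 3: place WR@(0,2)
Op 4: remove (0,2)
Op 5: place BB@(0,4)
Op 6: place BK@(4,4)
Op 7: remove (3,4)
Op 8: place BB@(2,1)
Per-piece attacks for W:
  WK@(0,0): attacks (0,1) (1,0) (1,1)
W attacks (4,3): no

Answer: no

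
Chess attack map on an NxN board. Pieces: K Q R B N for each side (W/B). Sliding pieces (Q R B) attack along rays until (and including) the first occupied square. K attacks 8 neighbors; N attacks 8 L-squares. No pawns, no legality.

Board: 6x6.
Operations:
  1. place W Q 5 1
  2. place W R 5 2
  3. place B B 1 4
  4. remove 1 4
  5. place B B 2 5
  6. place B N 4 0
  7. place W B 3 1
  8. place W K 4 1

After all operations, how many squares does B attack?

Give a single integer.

Op 1: place WQ@(5,1)
Op 2: place WR@(5,2)
Op 3: place BB@(1,4)
Op 4: remove (1,4)
Op 5: place BB@(2,5)
Op 6: place BN@(4,0)
Op 7: place WB@(3,1)
Op 8: place WK@(4,1)
Per-piece attacks for B:
  BB@(2,5): attacks (3,4) (4,3) (5,2) (1,4) (0,3) [ray(1,-1) blocked at (5,2)]
  BN@(4,0): attacks (5,2) (3,2) (2,1)
Union (7 distinct): (0,3) (1,4) (2,1) (3,2) (3,4) (4,3) (5,2)

Answer: 7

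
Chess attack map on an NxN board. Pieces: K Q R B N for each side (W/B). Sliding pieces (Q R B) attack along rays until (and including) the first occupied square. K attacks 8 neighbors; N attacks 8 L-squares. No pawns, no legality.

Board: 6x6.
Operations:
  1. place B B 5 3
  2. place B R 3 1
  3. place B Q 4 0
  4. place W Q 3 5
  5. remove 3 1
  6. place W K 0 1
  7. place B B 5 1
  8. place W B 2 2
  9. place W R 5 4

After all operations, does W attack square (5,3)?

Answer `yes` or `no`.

Op 1: place BB@(5,3)
Op 2: place BR@(3,1)
Op 3: place BQ@(4,0)
Op 4: place WQ@(3,5)
Op 5: remove (3,1)
Op 6: place WK@(0,1)
Op 7: place BB@(5,1)
Op 8: place WB@(2,2)
Op 9: place WR@(5,4)
Per-piece attacks for W:
  WK@(0,1): attacks (0,2) (0,0) (1,1) (1,2) (1,0)
  WB@(2,2): attacks (3,3) (4,4) (5,5) (3,1) (4,0) (1,3) (0,4) (1,1) (0,0) [ray(1,-1) blocked at (4,0)]
  WQ@(3,5): attacks (3,4) (3,3) (3,2) (3,1) (3,0) (4,5) (5,5) (2,5) (1,5) (0,5) (4,4) (5,3) (2,4) (1,3) (0,2) [ray(1,-1) blocked at (5,3)]
  WR@(5,4): attacks (5,5) (5,3) (4,4) (3,4) (2,4) (1,4) (0,4) [ray(0,-1) blocked at (5,3)]
W attacks (5,3): yes

Answer: yes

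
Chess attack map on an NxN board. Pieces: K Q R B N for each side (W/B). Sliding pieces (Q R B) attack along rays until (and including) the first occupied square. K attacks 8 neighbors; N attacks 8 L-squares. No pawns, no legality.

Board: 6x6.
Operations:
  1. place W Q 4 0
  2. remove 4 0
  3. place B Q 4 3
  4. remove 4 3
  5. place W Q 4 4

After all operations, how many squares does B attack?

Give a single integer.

Op 1: place WQ@(4,0)
Op 2: remove (4,0)
Op 3: place BQ@(4,3)
Op 4: remove (4,3)
Op 5: place WQ@(4,4)
Per-piece attacks for B:
Union (0 distinct): (none)

Answer: 0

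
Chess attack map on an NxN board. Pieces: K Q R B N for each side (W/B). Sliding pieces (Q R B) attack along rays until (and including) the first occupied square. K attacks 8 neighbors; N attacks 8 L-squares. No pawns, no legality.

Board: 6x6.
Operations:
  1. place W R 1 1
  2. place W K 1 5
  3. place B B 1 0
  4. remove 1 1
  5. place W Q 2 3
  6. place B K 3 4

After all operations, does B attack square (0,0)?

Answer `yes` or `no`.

Answer: no

Derivation:
Op 1: place WR@(1,1)
Op 2: place WK@(1,5)
Op 3: place BB@(1,0)
Op 4: remove (1,1)
Op 5: place WQ@(2,3)
Op 6: place BK@(3,4)
Per-piece attacks for B:
  BB@(1,0): attacks (2,1) (3,2) (4,3) (5,4) (0,1)
  BK@(3,4): attacks (3,5) (3,3) (4,4) (2,4) (4,5) (4,3) (2,5) (2,3)
B attacks (0,0): no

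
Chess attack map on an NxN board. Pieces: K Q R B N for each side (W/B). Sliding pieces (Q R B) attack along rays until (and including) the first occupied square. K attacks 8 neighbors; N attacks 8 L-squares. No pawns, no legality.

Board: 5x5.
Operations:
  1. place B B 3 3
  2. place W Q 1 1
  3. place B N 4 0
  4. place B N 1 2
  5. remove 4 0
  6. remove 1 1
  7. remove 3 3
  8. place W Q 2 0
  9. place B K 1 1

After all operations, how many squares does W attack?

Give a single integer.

Op 1: place BB@(3,3)
Op 2: place WQ@(1,1)
Op 3: place BN@(4,0)
Op 4: place BN@(1,2)
Op 5: remove (4,0)
Op 6: remove (1,1)
Op 7: remove (3,3)
Op 8: place WQ@(2,0)
Op 9: place BK@(1,1)
Per-piece attacks for W:
  WQ@(2,0): attacks (2,1) (2,2) (2,3) (2,4) (3,0) (4,0) (1,0) (0,0) (3,1) (4,2) (1,1) [ray(-1,1) blocked at (1,1)]
Union (11 distinct): (0,0) (1,0) (1,1) (2,1) (2,2) (2,3) (2,4) (3,0) (3,1) (4,0) (4,2)

Answer: 11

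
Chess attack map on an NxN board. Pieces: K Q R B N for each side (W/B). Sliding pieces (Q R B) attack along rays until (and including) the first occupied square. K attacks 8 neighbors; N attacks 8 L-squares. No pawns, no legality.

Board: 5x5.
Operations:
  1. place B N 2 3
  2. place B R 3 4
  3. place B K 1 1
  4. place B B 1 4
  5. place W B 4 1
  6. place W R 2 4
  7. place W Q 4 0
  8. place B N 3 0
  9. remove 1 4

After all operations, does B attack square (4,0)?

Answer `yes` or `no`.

Op 1: place BN@(2,3)
Op 2: place BR@(3,4)
Op 3: place BK@(1,1)
Op 4: place BB@(1,4)
Op 5: place WB@(4,1)
Op 6: place WR@(2,4)
Op 7: place WQ@(4,0)
Op 8: place BN@(3,0)
Op 9: remove (1,4)
Per-piece attacks for B:
  BK@(1,1): attacks (1,2) (1,0) (2,1) (0,1) (2,2) (2,0) (0,2) (0,0)
  BN@(2,3): attacks (4,4) (0,4) (3,1) (4,2) (1,1) (0,2)
  BN@(3,0): attacks (4,2) (2,2) (1,1)
  BR@(3,4): attacks (3,3) (3,2) (3,1) (3,0) (4,4) (2,4) [ray(0,-1) blocked at (3,0); ray(-1,0) blocked at (2,4)]
B attacks (4,0): no

Answer: no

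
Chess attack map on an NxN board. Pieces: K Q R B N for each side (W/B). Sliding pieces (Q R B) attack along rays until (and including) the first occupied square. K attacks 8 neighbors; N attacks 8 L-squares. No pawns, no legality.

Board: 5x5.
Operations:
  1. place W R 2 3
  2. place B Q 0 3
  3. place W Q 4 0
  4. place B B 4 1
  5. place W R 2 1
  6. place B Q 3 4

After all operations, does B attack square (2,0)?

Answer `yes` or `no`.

Op 1: place WR@(2,3)
Op 2: place BQ@(0,3)
Op 3: place WQ@(4,0)
Op 4: place BB@(4,1)
Op 5: place WR@(2,1)
Op 6: place BQ@(3,4)
Per-piece attacks for B:
  BQ@(0,3): attacks (0,4) (0,2) (0,1) (0,0) (1,3) (2,3) (1,4) (1,2) (2,1) [ray(1,0) blocked at (2,3); ray(1,-1) blocked at (2,1)]
  BQ@(3,4): attacks (3,3) (3,2) (3,1) (3,0) (4,4) (2,4) (1,4) (0,4) (4,3) (2,3) [ray(-1,-1) blocked at (2,3)]
  BB@(4,1): attacks (3,2) (2,3) (3,0) [ray(-1,1) blocked at (2,3)]
B attacks (2,0): no

Answer: no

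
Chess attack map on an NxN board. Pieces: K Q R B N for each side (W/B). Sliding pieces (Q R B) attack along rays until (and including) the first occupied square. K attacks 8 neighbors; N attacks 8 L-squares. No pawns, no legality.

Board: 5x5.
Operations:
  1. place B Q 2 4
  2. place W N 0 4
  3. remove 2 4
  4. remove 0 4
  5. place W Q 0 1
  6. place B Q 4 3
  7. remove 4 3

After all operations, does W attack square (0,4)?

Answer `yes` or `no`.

Answer: yes

Derivation:
Op 1: place BQ@(2,4)
Op 2: place WN@(0,4)
Op 3: remove (2,4)
Op 4: remove (0,4)
Op 5: place WQ@(0,1)
Op 6: place BQ@(4,3)
Op 7: remove (4,3)
Per-piece attacks for W:
  WQ@(0,1): attacks (0,2) (0,3) (0,4) (0,0) (1,1) (2,1) (3,1) (4,1) (1,2) (2,3) (3,4) (1,0)
W attacks (0,4): yes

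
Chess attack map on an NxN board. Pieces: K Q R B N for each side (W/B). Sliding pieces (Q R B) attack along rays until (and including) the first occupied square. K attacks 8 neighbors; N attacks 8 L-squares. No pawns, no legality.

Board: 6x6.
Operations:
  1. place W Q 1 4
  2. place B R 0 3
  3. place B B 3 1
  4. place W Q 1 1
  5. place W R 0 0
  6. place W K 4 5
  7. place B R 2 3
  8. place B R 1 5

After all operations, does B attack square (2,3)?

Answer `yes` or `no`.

Answer: yes

Derivation:
Op 1: place WQ@(1,4)
Op 2: place BR@(0,3)
Op 3: place BB@(3,1)
Op 4: place WQ@(1,1)
Op 5: place WR@(0,0)
Op 6: place WK@(4,5)
Op 7: place BR@(2,3)
Op 8: place BR@(1,5)
Per-piece attacks for B:
  BR@(0,3): attacks (0,4) (0,5) (0,2) (0,1) (0,0) (1,3) (2,3) [ray(0,-1) blocked at (0,0); ray(1,0) blocked at (2,3)]
  BR@(1,5): attacks (1,4) (2,5) (3,5) (4,5) (0,5) [ray(0,-1) blocked at (1,4); ray(1,0) blocked at (4,5)]
  BR@(2,3): attacks (2,4) (2,5) (2,2) (2,1) (2,0) (3,3) (4,3) (5,3) (1,3) (0,3) [ray(-1,0) blocked at (0,3)]
  BB@(3,1): attacks (4,2) (5,3) (4,0) (2,2) (1,3) (0,4) (2,0)
B attacks (2,3): yes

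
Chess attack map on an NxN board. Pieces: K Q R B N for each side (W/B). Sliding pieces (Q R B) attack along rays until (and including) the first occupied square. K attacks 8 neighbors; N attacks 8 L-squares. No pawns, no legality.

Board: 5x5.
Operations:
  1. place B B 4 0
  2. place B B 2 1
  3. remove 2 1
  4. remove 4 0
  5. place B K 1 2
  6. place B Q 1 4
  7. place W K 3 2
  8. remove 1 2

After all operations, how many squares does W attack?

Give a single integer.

Answer: 8

Derivation:
Op 1: place BB@(4,0)
Op 2: place BB@(2,1)
Op 3: remove (2,1)
Op 4: remove (4,0)
Op 5: place BK@(1,2)
Op 6: place BQ@(1,4)
Op 7: place WK@(3,2)
Op 8: remove (1,2)
Per-piece attacks for W:
  WK@(3,2): attacks (3,3) (3,1) (4,2) (2,2) (4,3) (4,1) (2,3) (2,1)
Union (8 distinct): (2,1) (2,2) (2,3) (3,1) (3,3) (4,1) (4,2) (4,3)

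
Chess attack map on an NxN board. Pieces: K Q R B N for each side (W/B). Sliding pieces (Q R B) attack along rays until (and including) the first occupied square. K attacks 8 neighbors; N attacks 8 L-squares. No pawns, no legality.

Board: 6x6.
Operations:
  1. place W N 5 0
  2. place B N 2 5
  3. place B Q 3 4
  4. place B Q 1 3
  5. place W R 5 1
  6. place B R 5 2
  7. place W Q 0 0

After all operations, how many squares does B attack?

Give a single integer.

Answer: 29

Derivation:
Op 1: place WN@(5,0)
Op 2: place BN@(2,5)
Op 3: place BQ@(3,4)
Op 4: place BQ@(1,3)
Op 5: place WR@(5,1)
Op 6: place BR@(5,2)
Op 7: place WQ@(0,0)
Per-piece attacks for B:
  BQ@(1,3): attacks (1,4) (1,5) (1,2) (1,1) (1,0) (2,3) (3,3) (4,3) (5,3) (0,3) (2,4) (3,5) (2,2) (3,1) (4,0) (0,4) (0,2)
  BN@(2,5): attacks (3,3) (4,4) (1,3) (0,4)
  BQ@(3,4): attacks (3,5) (3,3) (3,2) (3,1) (3,0) (4,4) (5,4) (2,4) (1,4) (0,4) (4,5) (4,3) (5,2) (2,5) (2,3) (1,2) (0,1) [ray(1,-1) blocked at (5,2); ray(-1,1) blocked at (2,5)]
  BR@(5,2): attacks (5,3) (5,4) (5,5) (5,1) (4,2) (3,2) (2,2) (1,2) (0,2) [ray(0,-1) blocked at (5,1)]
Union (29 distinct): (0,1) (0,2) (0,3) (0,4) (1,0) (1,1) (1,2) (1,3) (1,4) (1,5) (2,2) (2,3) (2,4) (2,5) (3,0) (3,1) (3,2) (3,3) (3,5) (4,0) (4,2) (4,3) (4,4) (4,5) (5,1) (5,2) (5,3) (5,4) (5,5)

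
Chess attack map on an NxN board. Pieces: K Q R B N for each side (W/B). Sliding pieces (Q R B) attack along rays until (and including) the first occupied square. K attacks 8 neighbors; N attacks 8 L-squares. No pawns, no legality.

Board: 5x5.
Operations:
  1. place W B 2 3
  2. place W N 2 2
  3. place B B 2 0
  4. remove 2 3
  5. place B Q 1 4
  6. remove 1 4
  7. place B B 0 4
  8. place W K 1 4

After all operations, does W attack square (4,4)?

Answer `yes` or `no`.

Op 1: place WB@(2,3)
Op 2: place WN@(2,2)
Op 3: place BB@(2,0)
Op 4: remove (2,3)
Op 5: place BQ@(1,4)
Op 6: remove (1,4)
Op 7: place BB@(0,4)
Op 8: place WK@(1,4)
Per-piece attacks for W:
  WK@(1,4): attacks (1,3) (2,4) (0,4) (2,3) (0,3)
  WN@(2,2): attacks (3,4) (4,3) (1,4) (0,3) (3,0) (4,1) (1,0) (0,1)
W attacks (4,4): no

Answer: no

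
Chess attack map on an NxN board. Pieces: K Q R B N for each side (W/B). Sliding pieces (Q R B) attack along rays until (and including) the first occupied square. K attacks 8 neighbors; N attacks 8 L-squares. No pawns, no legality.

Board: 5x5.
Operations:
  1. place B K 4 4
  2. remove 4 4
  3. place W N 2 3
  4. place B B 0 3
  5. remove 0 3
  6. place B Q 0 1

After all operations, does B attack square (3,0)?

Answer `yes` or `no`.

Op 1: place BK@(4,4)
Op 2: remove (4,4)
Op 3: place WN@(2,3)
Op 4: place BB@(0,3)
Op 5: remove (0,3)
Op 6: place BQ@(0,1)
Per-piece attacks for B:
  BQ@(0,1): attacks (0,2) (0,3) (0,4) (0,0) (1,1) (2,1) (3,1) (4,1) (1,2) (2,3) (1,0) [ray(1,1) blocked at (2,3)]
B attacks (3,0): no

Answer: no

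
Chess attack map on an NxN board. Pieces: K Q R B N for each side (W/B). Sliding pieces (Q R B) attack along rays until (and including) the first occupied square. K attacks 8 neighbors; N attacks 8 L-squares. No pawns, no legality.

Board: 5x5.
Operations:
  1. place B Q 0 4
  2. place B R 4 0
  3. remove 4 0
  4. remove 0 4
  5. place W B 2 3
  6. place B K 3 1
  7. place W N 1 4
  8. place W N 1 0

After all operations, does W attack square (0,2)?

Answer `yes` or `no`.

Op 1: place BQ@(0,4)
Op 2: place BR@(4,0)
Op 3: remove (4,0)
Op 4: remove (0,4)
Op 5: place WB@(2,3)
Op 6: place BK@(3,1)
Op 7: place WN@(1,4)
Op 8: place WN@(1,0)
Per-piece attacks for W:
  WN@(1,0): attacks (2,2) (3,1) (0,2)
  WN@(1,4): attacks (2,2) (3,3) (0,2)
  WB@(2,3): attacks (3,4) (3,2) (4,1) (1,4) (1,2) (0,1) [ray(-1,1) blocked at (1,4)]
W attacks (0,2): yes

Answer: yes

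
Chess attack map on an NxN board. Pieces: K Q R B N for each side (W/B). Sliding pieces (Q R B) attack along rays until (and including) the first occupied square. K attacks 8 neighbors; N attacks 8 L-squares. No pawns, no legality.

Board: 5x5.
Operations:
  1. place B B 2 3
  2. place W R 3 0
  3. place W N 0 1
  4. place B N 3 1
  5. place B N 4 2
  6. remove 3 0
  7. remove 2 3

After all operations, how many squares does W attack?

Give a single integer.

Op 1: place BB@(2,3)
Op 2: place WR@(3,0)
Op 3: place WN@(0,1)
Op 4: place BN@(3,1)
Op 5: place BN@(4,2)
Op 6: remove (3,0)
Op 7: remove (2,3)
Per-piece attacks for W:
  WN@(0,1): attacks (1,3) (2,2) (2,0)
Union (3 distinct): (1,3) (2,0) (2,2)

Answer: 3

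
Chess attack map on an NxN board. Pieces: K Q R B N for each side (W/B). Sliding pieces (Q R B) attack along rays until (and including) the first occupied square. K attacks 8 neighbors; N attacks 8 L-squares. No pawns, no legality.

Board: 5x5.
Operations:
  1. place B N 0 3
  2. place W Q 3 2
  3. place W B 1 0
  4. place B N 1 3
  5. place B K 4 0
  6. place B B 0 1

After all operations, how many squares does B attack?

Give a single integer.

Answer: 13

Derivation:
Op 1: place BN@(0,3)
Op 2: place WQ@(3,2)
Op 3: place WB@(1,0)
Op 4: place BN@(1,3)
Op 5: place BK@(4,0)
Op 6: place BB@(0,1)
Per-piece attacks for B:
  BB@(0,1): attacks (1,2) (2,3) (3,4) (1,0) [ray(1,-1) blocked at (1,0)]
  BN@(0,3): attacks (2,4) (1,1) (2,2)
  BN@(1,3): attacks (3,4) (2,1) (3,2) (0,1)
  BK@(4,0): attacks (4,1) (3,0) (3,1)
Union (13 distinct): (0,1) (1,0) (1,1) (1,2) (2,1) (2,2) (2,3) (2,4) (3,0) (3,1) (3,2) (3,4) (4,1)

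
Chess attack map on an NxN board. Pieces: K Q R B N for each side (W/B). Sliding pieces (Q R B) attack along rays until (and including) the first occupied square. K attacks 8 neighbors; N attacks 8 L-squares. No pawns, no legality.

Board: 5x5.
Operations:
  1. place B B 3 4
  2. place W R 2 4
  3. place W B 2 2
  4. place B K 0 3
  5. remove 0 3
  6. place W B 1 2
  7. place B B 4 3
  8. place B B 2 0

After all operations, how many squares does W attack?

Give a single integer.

Op 1: place BB@(3,4)
Op 2: place WR@(2,4)
Op 3: place WB@(2,2)
Op 4: place BK@(0,3)
Op 5: remove (0,3)
Op 6: place WB@(1,2)
Op 7: place BB@(4,3)
Op 8: place BB@(2,0)
Per-piece attacks for W:
  WB@(1,2): attacks (2,3) (3,4) (2,1) (3,0) (0,3) (0,1) [ray(1,1) blocked at (3,4)]
  WB@(2,2): attacks (3,3) (4,4) (3,1) (4,0) (1,3) (0,4) (1,1) (0,0)
  WR@(2,4): attacks (2,3) (2,2) (3,4) (1,4) (0,4) [ray(0,-1) blocked at (2,2); ray(1,0) blocked at (3,4)]
Union (16 distinct): (0,0) (0,1) (0,3) (0,4) (1,1) (1,3) (1,4) (2,1) (2,2) (2,3) (3,0) (3,1) (3,3) (3,4) (4,0) (4,4)

Answer: 16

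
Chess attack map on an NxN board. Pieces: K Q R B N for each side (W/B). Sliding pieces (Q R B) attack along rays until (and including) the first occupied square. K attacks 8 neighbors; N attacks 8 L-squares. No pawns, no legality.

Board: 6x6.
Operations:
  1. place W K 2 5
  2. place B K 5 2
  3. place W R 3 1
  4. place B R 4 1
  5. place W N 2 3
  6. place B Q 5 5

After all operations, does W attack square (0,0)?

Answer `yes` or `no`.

Answer: no

Derivation:
Op 1: place WK@(2,5)
Op 2: place BK@(5,2)
Op 3: place WR@(3,1)
Op 4: place BR@(4,1)
Op 5: place WN@(2,3)
Op 6: place BQ@(5,5)
Per-piece attacks for W:
  WN@(2,3): attacks (3,5) (4,4) (1,5) (0,4) (3,1) (4,2) (1,1) (0,2)
  WK@(2,5): attacks (2,4) (3,5) (1,5) (3,4) (1,4)
  WR@(3,1): attacks (3,2) (3,3) (3,4) (3,5) (3,0) (4,1) (2,1) (1,1) (0,1) [ray(1,0) blocked at (4,1)]
W attacks (0,0): no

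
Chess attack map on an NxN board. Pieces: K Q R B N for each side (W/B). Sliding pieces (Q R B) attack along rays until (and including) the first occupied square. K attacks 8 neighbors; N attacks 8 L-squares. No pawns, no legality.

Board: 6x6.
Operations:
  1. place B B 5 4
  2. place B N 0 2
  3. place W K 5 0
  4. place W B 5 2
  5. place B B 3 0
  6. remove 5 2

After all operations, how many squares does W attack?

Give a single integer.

Answer: 3

Derivation:
Op 1: place BB@(5,4)
Op 2: place BN@(0,2)
Op 3: place WK@(5,0)
Op 4: place WB@(5,2)
Op 5: place BB@(3,0)
Op 6: remove (5,2)
Per-piece attacks for W:
  WK@(5,0): attacks (5,1) (4,0) (4,1)
Union (3 distinct): (4,0) (4,1) (5,1)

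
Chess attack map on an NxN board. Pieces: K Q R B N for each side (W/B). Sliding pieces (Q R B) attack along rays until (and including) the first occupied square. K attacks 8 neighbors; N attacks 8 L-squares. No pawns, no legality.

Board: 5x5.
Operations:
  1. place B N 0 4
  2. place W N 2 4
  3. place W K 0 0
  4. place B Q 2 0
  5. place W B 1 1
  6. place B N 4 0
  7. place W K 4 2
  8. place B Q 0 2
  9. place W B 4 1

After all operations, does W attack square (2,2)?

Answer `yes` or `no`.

Op 1: place BN@(0,4)
Op 2: place WN@(2,4)
Op 3: place WK@(0,0)
Op 4: place BQ@(2,0)
Op 5: place WB@(1,1)
Op 6: place BN@(4,0)
Op 7: place WK@(4,2)
Op 8: place BQ@(0,2)
Op 9: place WB@(4,1)
Per-piece attacks for W:
  WK@(0,0): attacks (0,1) (1,0) (1,1)
  WB@(1,1): attacks (2,2) (3,3) (4,4) (2,0) (0,2) (0,0) [ray(1,-1) blocked at (2,0); ray(-1,1) blocked at (0,2); ray(-1,-1) blocked at (0,0)]
  WN@(2,4): attacks (3,2) (4,3) (1,2) (0,3)
  WB@(4,1): attacks (3,2) (2,3) (1,4) (3,0)
  WK@(4,2): attacks (4,3) (4,1) (3,2) (3,3) (3,1)
W attacks (2,2): yes

Answer: yes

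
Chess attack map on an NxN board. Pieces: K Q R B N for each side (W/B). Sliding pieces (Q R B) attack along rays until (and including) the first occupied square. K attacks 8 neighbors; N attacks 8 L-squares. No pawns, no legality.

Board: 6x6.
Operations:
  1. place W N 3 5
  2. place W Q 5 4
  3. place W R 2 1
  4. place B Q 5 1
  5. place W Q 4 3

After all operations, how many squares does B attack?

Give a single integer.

Op 1: place WN@(3,5)
Op 2: place WQ@(5,4)
Op 3: place WR@(2,1)
Op 4: place BQ@(5,1)
Op 5: place WQ@(4,3)
Per-piece attacks for B:
  BQ@(5,1): attacks (5,2) (5,3) (5,4) (5,0) (4,1) (3,1) (2,1) (4,2) (3,3) (2,4) (1,5) (4,0) [ray(0,1) blocked at (5,4); ray(-1,0) blocked at (2,1)]
Union (12 distinct): (1,5) (2,1) (2,4) (3,1) (3,3) (4,0) (4,1) (4,2) (5,0) (5,2) (5,3) (5,4)

Answer: 12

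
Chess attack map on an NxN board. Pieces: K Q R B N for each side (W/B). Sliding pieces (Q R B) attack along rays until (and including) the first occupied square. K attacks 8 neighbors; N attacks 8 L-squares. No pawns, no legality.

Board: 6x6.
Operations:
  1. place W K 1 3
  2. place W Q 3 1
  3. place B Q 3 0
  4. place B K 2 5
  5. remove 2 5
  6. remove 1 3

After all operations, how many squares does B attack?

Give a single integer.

Op 1: place WK@(1,3)
Op 2: place WQ@(3,1)
Op 3: place BQ@(3,0)
Op 4: place BK@(2,5)
Op 5: remove (2,5)
Op 6: remove (1,3)
Per-piece attacks for B:
  BQ@(3,0): attacks (3,1) (4,0) (5,0) (2,0) (1,0) (0,0) (4,1) (5,2) (2,1) (1,2) (0,3) [ray(0,1) blocked at (3,1)]
Union (11 distinct): (0,0) (0,3) (1,0) (1,2) (2,0) (2,1) (3,1) (4,0) (4,1) (5,0) (5,2)

Answer: 11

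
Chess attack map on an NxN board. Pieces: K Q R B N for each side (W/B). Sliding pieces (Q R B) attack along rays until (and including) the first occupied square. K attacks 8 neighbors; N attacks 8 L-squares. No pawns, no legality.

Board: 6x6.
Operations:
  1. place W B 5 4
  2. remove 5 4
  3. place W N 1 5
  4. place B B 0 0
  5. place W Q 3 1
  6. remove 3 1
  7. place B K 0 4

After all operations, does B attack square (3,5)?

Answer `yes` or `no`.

Op 1: place WB@(5,4)
Op 2: remove (5,4)
Op 3: place WN@(1,5)
Op 4: place BB@(0,0)
Op 5: place WQ@(3,1)
Op 6: remove (3,1)
Op 7: place BK@(0,4)
Per-piece attacks for B:
  BB@(0,0): attacks (1,1) (2,2) (3,3) (4,4) (5,5)
  BK@(0,4): attacks (0,5) (0,3) (1,4) (1,5) (1,3)
B attacks (3,5): no

Answer: no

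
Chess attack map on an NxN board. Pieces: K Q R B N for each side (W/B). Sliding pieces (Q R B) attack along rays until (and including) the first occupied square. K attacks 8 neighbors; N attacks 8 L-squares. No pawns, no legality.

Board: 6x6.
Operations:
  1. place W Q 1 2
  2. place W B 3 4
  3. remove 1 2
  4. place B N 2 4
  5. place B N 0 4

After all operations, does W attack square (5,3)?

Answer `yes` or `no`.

Answer: no

Derivation:
Op 1: place WQ@(1,2)
Op 2: place WB@(3,4)
Op 3: remove (1,2)
Op 4: place BN@(2,4)
Op 5: place BN@(0,4)
Per-piece attacks for W:
  WB@(3,4): attacks (4,5) (4,3) (5,2) (2,5) (2,3) (1,2) (0,1)
W attacks (5,3): no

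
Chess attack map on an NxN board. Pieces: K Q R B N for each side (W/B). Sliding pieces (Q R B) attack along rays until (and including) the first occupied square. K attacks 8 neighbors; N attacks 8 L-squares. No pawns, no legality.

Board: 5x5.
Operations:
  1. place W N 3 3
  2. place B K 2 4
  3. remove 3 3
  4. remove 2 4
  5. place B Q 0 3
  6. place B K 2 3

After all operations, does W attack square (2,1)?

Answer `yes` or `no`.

Answer: no

Derivation:
Op 1: place WN@(3,3)
Op 2: place BK@(2,4)
Op 3: remove (3,3)
Op 4: remove (2,4)
Op 5: place BQ@(0,3)
Op 6: place BK@(2,3)
Per-piece attacks for W:
W attacks (2,1): no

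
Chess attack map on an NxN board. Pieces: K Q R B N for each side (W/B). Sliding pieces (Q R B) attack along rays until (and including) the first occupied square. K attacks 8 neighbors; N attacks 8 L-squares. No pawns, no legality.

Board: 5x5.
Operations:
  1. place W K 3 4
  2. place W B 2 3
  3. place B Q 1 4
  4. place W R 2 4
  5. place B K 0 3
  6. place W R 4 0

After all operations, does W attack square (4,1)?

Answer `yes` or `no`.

Op 1: place WK@(3,4)
Op 2: place WB@(2,3)
Op 3: place BQ@(1,4)
Op 4: place WR@(2,4)
Op 5: place BK@(0,3)
Op 6: place WR@(4,0)
Per-piece attacks for W:
  WB@(2,3): attacks (3,4) (3,2) (4,1) (1,4) (1,2) (0,1) [ray(1,1) blocked at (3,4); ray(-1,1) blocked at (1,4)]
  WR@(2,4): attacks (2,3) (3,4) (1,4) [ray(0,-1) blocked at (2,3); ray(1,0) blocked at (3,4); ray(-1,0) blocked at (1,4)]
  WK@(3,4): attacks (3,3) (4,4) (2,4) (4,3) (2,3)
  WR@(4,0): attacks (4,1) (4,2) (4,3) (4,4) (3,0) (2,0) (1,0) (0,0)
W attacks (4,1): yes

Answer: yes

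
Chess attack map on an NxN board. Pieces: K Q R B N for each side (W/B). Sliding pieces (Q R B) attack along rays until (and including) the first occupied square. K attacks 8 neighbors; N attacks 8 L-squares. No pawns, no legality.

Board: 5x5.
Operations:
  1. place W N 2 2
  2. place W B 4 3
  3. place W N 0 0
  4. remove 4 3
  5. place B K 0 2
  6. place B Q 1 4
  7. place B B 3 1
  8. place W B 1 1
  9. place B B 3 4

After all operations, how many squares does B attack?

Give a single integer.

Op 1: place WN@(2,2)
Op 2: place WB@(4,3)
Op 3: place WN@(0,0)
Op 4: remove (4,3)
Op 5: place BK@(0,2)
Op 6: place BQ@(1,4)
Op 7: place BB@(3,1)
Op 8: place WB@(1,1)
Op 9: place BB@(3,4)
Per-piece attacks for B:
  BK@(0,2): attacks (0,3) (0,1) (1,2) (1,3) (1,1)
  BQ@(1,4): attacks (1,3) (1,2) (1,1) (2,4) (3,4) (0,4) (2,3) (3,2) (4,1) (0,3) [ray(0,-1) blocked at (1,1); ray(1,0) blocked at (3,4)]
  BB@(3,1): attacks (4,2) (4,0) (2,2) (2,0) [ray(-1,1) blocked at (2,2)]
  BB@(3,4): attacks (4,3) (2,3) (1,2) (0,1)
Union (16 distinct): (0,1) (0,3) (0,4) (1,1) (1,2) (1,3) (2,0) (2,2) (2,3) (2,4) (3,2) (3,4) (4,0) (4,1) (4,2) (4,3)

Answer: 16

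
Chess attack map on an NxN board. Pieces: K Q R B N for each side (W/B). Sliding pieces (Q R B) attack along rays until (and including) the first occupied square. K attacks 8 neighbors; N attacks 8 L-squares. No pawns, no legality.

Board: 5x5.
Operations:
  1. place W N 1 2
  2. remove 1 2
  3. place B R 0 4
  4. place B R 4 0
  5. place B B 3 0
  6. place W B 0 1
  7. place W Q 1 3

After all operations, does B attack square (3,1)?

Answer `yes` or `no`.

Answer: no

Derivation:
Op 1: place WN@(1,2)
Op 2: remove (1,2)
Op 3: place BR@(0,4)
Op 4: place BR@(4,0)
Op 5: place BB@(3,0)
Op 6: place WB@(0,1)
Op 7: place WQ@(1,3)
Per-piece attacks for B:
  BR@(0,4): attacks (0,3) (0,2) (0,1) (1,4) (2,4) (3,4) (4,4) [ray(0,-1) blocked at (0,1)]
  BB@(3,0): attacks (4,1) (2,1) (1,2) (0,3)
  BR@(4,0): attacks (4,1) (4,2) (4,3) (4,4) (3,0) [ray(-1,0) blocked at (3,0)]
B attacks (3,1): no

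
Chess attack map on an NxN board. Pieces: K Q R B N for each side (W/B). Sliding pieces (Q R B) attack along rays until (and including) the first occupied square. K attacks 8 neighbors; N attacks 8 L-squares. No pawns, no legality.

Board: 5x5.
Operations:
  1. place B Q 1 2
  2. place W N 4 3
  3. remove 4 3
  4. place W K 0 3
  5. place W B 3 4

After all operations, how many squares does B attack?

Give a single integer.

Op 1: place BQ@(1,2)
Op 2: place WN@(4,3)
Op 3: remove (4,3)
Op 4: place WK@(0,3)
Op 5: place WB@(3,4)
Per-piece attacks for B:
  BQ@(1,2): attacks (1,3) (1,4) (1,1) (1,0) (2,2) (3,2) (4,2) (0,2) (2,3) (3,4) (2,1) (3,0) (0,3) (0,1) [ray(1,1) blocked at (3,4); ray(-1,1) blocked at (0,3)]
Union (14 distinct): (0,1) (0,2) (0,3) (1,0) (1,1) (1,3) (1,4) (2,1) (2,2) (2,3) (3,0) (3,2) (3,4) (4,2)

Answer: 14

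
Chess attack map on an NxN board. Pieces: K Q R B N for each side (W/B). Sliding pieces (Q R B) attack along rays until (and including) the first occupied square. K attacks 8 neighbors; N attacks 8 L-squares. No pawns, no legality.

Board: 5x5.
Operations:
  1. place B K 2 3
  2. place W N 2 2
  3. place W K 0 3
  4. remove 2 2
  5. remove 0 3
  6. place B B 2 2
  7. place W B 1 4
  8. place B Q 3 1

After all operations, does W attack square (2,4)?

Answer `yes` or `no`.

Op 1: place BK@(2,3)
Op 2: place WN@(2,2)
Op 3: place WK@(0,3)
Op 4: remove (2,2)
Op 5: remove (0,3)
Op 6: place BB@(2,2)
Op 7: place WB@(1,4)
Op 8: place BQ@(3,1)
Per-piece attacks for W:
  WB@(1,4): attacks (2,3) (0,3) [ray(1,-1) blocked at (2,3)]
W attacks (2,4): no

Answer: no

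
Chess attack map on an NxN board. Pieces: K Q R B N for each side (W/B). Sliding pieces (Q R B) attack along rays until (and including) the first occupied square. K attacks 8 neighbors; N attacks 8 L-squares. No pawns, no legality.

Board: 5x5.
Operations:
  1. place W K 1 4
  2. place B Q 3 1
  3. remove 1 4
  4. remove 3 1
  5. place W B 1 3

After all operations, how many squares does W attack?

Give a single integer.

Answer: 6

Derivation:
Op 1: place WK@(1,4)
Op 2: place BQ@(3,1)
Op 3: remove (1,4)
Op 4: remove (3,1)
Op 5: place WB@(1,3)
Per-piece attacks for W:
  WB@(1,3): attacks (2,4) (2,2) (3,1) (4,0) (0,4) (0,2)
Union (6 distinct): (0,2) (0,4) (2,2) (2,4) (3,1) (4,0)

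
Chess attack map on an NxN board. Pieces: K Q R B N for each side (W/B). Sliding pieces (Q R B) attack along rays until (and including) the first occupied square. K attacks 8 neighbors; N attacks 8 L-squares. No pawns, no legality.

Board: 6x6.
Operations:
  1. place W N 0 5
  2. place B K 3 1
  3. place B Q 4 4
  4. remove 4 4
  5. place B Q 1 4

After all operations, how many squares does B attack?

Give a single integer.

Op 1: place WN@(0,5)
Op 2: place BK@(3,1)
Op 3: place BQ@(4,4)
Op 4: remove (4,4)
Op 5: place BQ@(1,4)
Per-piece attacks for B:
  BQ@(1,4): attacks (1,5) (1,3) (1,2) (1,1) (1,0) (2,4) (3,4) (4,4) (5,4) (0,4) (2,5) (2,3) (3,2) (4,1) (5,0) (0,5) (0,3) [ray(-1,1) blocked at (0,5)]
  BK@(3,1): attacks (3,2) (3,0) (4,1) (2,1) (4,2) (4,0) (2,2) (2,0)
Union (23 distinct): (0,3) (0,4) (0,5) (1,0) (1,1) (1,2) (1,3) (1,5) (2,0) (2,1) (2,2) (2,3) (2,4) (2,5) (3,0) (3,2) (3,4) (4,0) (4,1) (4,2) (4,4) (5,0) (5,4)

Answer: 23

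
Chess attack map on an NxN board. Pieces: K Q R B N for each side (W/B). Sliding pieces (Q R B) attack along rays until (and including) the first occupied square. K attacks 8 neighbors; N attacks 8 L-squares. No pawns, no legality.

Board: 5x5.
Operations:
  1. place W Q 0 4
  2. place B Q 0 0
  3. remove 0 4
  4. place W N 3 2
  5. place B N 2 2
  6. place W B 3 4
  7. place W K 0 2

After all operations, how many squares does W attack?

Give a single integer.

Answer: 11

Derivation:
Op 1: place WQ@(0,4)
Op 2: place BQ@(0,0)
Op 3: remove (0,4)
Op 4: place WN@(3,2)
Op 5: place BN@(2,2)
Op 6: place WB@(3,4)
Op 7: place WK@(0,2)
Per-piece attacks for W:
  WK@(0,2): attacks (0,3) (0,1) (1,2) (1,3) (1,1)
  WN@(3,2): attacks (4,4) (2,4) (1,3) (4,0) (2,0) (1,1)
  WB@(3,4): attacks (4,3) (2,3) (1,2) (0,1)
Union (11 distinct): (0,1) (0,3) (1,1) (1,2) (1,3) (2,0) (2,3) (2,4) (4,0) (4,3) (4,4)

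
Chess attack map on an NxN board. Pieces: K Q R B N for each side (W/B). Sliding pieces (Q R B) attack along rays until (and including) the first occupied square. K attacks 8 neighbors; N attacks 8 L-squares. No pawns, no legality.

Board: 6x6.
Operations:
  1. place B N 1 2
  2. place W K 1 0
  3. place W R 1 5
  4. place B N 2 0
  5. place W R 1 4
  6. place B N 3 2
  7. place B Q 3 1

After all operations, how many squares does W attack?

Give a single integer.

Answer: 19

Derivation:
Op 1: place BN@(1,2)
Op 2: place WK@(1,0)
Op 3: place WR@(1,5)
Op 4: place BN@(2,0)
Op 5: place WR@(1,4)
Op 6: place BN@(3,2)
Op 7: place BQ@(3,1)
Per-piece attacks for W:
  WK@(1,0): attacks (1,1) (2,0) (0,0) (2,1) (0,1)
  WR@(1,4): attacks (1,5) (1,3) (1,2) (2,4) (3,4) (4,4) (5,4) (0,4) [ray(0,1) blocked at (1,5); ray(0,-1) blocked at (1,2)]
  WR@(1,5): attacks (1,4) (2,5) (3,5) (4,5) (5,5) (0,5) [ray(0,-1) blocked at (1,4)]
Union (19 distinct): (0,0) (0,1) (0,4) (0,5) (1,1) (1,2) (1,3) (1,4) (1,5) (2,0) (2,1) (2,4) (2,5) (3,4) (3,5) (4,4) (4,5) (5,4) (5,5)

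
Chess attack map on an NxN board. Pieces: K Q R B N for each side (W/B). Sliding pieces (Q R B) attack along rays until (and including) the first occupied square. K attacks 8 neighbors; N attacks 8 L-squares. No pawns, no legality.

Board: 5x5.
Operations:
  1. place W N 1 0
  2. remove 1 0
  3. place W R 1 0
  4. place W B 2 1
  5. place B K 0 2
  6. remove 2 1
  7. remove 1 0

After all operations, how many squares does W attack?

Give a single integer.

Answer: 0

Derivation:
Op 1: place WN@(1,0)
Op 2: remove (1,0)
Op 3: place WR@(1,0)
Op 4: place WB@(2,1)
Op 5: place BK@(0,2)
Op 6: remove (2,1)
Op 7: remove (1,0)
Per-piece attacks for W:
Union (0 distinct): (none)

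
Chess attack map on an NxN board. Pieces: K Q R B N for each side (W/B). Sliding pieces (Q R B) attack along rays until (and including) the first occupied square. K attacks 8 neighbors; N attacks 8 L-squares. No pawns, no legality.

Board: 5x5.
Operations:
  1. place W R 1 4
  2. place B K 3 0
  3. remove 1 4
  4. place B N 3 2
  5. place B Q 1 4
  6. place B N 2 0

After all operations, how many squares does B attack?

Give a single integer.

Answer: 17

Derivation:
Op 1: place WR@(1,4)
Op 2: place BK@(3,0)
Op 3: remove (1,4)
Op 4: place BN@(3,2)
Op 5: place BQ@(1,4)
Op 6: place BN@(2,0)
Per-piece attacks for B:
  BQ@(1,4): attacks (1,3) (1,2) (1,1) (1,0) (2,4) (3,4) (4,4) (0,4) (2,3) (3,2) (0,3) [ray(1,-1) blocked at (3,2)]
  BN@(2,0): attacks (3,2) (4,1) (1,2) (0,1)
  BK@(3,0): attacks (3,1) (4,0) (2,0) (4,1) (2,1)
  BN@(3,2): attacks (4,4) (2,4) (1,3) (4,0) (2,0) (1,1)
Union (17 distinct): (0,1) (0,3) (0,4) (1,0) (1,1) (1,2) (1,3) (2,0) (2,1) (2,3) (2,4) (3,1) (3,2) (3,4) (4,0) (4,1) (4,4)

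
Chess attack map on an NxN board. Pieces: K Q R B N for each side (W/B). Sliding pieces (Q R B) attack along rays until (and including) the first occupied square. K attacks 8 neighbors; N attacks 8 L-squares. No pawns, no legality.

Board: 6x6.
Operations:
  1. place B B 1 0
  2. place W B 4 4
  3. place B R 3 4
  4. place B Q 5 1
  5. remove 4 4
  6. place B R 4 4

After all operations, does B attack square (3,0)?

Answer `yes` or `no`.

Op 1: place BB@(1,0)
Op 2: place WB@(4,4)
Op 3: place BR@(3,4)
Op 4: place BQ@(5,1)
Op 5: remove (4,4)
Op 6: place BR@(4,4)
Per-piece attacks for B:
  BB@(1,0): attacks (2,1) (3,2) (4,3) (5,4) (0,1)
  BR@(3,4): attacks (3,5) (3,3) (3,2) (3,1) (3,0) (4,4) (2,4) (1,4) (0,4) [ray(1,0) blocked at (4,4)]
  BR@(4,4): attacks (4,5) (4,3) (4,2) (4,1) (4,0) (5,4) (3,4) [ray(-1,0) blocked at (3,4)]
  BQ@(5,1): attacks (5,2) (5,3) (5,4) (5,5) (5,0) (4,1) (3,1) (2,1) (1,1) (0,1) (4,2) (3,3) (2,4) (1,5) (4,0)
B attacks (3,0): yes

Answer: yes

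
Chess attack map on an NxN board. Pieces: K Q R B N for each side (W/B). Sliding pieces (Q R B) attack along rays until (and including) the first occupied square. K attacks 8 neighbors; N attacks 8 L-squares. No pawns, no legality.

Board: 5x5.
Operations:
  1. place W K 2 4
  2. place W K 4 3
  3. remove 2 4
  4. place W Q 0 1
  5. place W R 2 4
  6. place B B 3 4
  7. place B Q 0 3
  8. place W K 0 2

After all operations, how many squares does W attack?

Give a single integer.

Op 1: place WK@(2,4)
Op 2: place WK@(4,3)
Op 3: remove (2,4)
Op 4: place WQ@(0,1)
Op 5: place WR@(2,4)
Op 6: place BB@(3,4)
Op 7: place BQ@(0,3)
Op 8: place WK@(0,2)
Per-piece attacks for W:
  WQ@(0,1): attacks (0,2) (0,0) (1,1) (2,1) (3,1) (4,1) (1,2) (2,3) (3,4) (1,0) [ray(0,1) blocked at (0,2); ray(1,1) blocked at (3,4)]
  WK@(0,2): attacks (0,3) (0,1) (1,2) (1,3) (1,1)
  WR@(2,4): attacks (2,3) (2,2) (2,1) (2,0) (3,4) (1,4) (0,4) [ray(1,0) blocked at (3,4)]
  WK@(4,3): attacks (4,4) (4,2) (3,3) (3,4) (3,2)
Union (21 distinct): (0,0) (0,1) (0,2) (0,3) (0,4) (1,0) (1,1) (1,2) (1,3) (1,4) (2,0) (2,1) (2,2) (2,3) (3,1) (3,2) (3,3) (3,4) (4,1) (4,2) (4,4)

Answer: 21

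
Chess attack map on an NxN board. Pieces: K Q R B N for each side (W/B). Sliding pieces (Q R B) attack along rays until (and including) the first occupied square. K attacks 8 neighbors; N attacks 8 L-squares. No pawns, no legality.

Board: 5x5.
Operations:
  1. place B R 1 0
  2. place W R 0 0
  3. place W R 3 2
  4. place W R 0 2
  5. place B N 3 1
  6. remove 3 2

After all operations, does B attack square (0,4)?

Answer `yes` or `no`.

Op 1: place BR@(1,0)
Op 2: place WR@(0,0)
Op 3: place WR@(3,2)
Op 4: place WR@(0,2)
Op 5: place BN@(3,1)
Op 6: remove (3,2)
Per-piece attacks for B:
  BR@(1,0): attacks (1,1) (1,2) (1,3) (1,4) (2,0) (3,0) (4,0) (0,0) [ray(-1,0) blocked at (0,0)]
  BN@(3,1): attacks (4,3) (2,3) (1,2) (1,0)
B attacks (0,4): no

Answer: no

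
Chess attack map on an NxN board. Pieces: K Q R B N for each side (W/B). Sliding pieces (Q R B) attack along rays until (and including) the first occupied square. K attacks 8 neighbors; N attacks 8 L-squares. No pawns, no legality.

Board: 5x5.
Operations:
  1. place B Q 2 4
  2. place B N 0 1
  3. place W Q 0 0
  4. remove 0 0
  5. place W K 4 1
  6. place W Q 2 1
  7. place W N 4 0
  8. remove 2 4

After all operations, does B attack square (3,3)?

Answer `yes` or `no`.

Op 1: place BQ@(2,4)
Op 2: place BN@(0,1)
Op 3: place WQ@(0,0)
Op 4: remove (0,0)
Op 5: place WK@(4,1)
Op 6: place WQ@(2,1)
Op 7: place WN@(4,0)
Op 8: remove (2,4)
Per-piece attacks for B:
  BN@(0,1): attacks (1,3) (2,2) (2,0)
B attacks (3,3): no

Answer: no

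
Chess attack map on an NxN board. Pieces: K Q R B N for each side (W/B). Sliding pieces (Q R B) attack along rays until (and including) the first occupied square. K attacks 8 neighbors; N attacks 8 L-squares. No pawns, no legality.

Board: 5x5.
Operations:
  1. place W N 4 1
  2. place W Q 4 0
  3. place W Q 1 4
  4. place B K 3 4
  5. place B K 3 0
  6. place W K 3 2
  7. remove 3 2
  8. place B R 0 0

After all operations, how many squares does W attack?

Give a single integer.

Answer: 16

Derivation:
Op 1: place WN@(4,1)
Op 2: place WQ@(4,0)
Op 3: place WQ@(1,4)
Op 4: place BK@(3,4)
Op 5: place BK@(3,0)
Op 6: place WK@(3,2)
Op 7: remove (3,2)
Op 8: place BR@(0,0)
Per-piece attacks for W:
  WQ@(1,4): attacks (1,3) (1,2) (1,1) (1,0) (2,4) (3,4) (0,4) (2,3) (3,2) (4,1) (0,3) [ray(1,0) blocked at (3,4); ray(1,-1) blocked at (4,1)]
  WQ@(4,0): attacks (4,1) (3,0) (3,1) (2,2) (1,3) (0,4) [ray(0,1) blocked at (4,1); ray(-1,0) blocked at (3,0)]
  WN@(4,1): attacks (3,3) (2,2) (2,0)
Union (16 distinct): (0,3) (0,4) (1,0) (1,1) (1,2) (1,3) (2,0) (2,2) (2,3) (2,4) (3,0) (3,1) (3,2) (3,3) (3,4) (4,1)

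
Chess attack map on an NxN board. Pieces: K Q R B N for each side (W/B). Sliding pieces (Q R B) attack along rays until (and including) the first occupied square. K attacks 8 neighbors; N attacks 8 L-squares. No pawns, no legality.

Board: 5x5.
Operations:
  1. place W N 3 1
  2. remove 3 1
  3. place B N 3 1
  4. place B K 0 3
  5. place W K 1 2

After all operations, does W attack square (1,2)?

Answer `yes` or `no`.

Answer: no

Derivation:
Op 1: place WN@(3,1)
Op 2: remove (3,1)
Op 3: place BN@(3,1)
Op 4: place BK@(0,3)
Op 5: place WK@(1,2)
Per-piece attacks for W:
  WK@(1,2): attacks (1,3) (1,1) (2,2) (0,2) (2,3) (2,1) (0,3) (0,1)
W attacks (1,2): no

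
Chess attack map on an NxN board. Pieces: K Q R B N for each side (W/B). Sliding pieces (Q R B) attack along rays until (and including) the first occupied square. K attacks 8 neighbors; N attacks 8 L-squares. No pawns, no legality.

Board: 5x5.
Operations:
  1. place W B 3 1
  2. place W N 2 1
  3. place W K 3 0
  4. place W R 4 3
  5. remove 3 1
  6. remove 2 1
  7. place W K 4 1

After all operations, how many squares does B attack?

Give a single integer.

Answer: 0

Derivation:
Op 1: place WB@(3,1)
Op 2: place WN@(2,1)
Op 3: place WK@(3,0)
Op 4: place WR@(4,3)
Op 5: remove (3,1)
Op 6: remove (2,1)
Op 7: place WK@(4,1)
Per-piece attacks for B:
Union (0 distinct): (none)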